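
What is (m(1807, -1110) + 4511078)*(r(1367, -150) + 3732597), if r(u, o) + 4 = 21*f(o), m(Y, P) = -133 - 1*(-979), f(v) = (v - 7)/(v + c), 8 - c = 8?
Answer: 421031877775538/25 ≈ 1.6841e+13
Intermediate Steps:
c = 0 (c = 8 - 1*8 = 8 - 8 = 0)
f(v) = (-7 + v)/v (f(v) = (v - 7)/(v + 0) = (-7 + v)/v)
m(Y, P) = 846 (m(Y, P) = -133 + 979 = 846)
r(u, o) = -4 + 21*(-7 + o)/o (r(u, o) = -4 + 21*((-7 + o)/o) = -4 + 21*(-7 + o)/o)
(m(1807, -1110) + 4511078)*(r(1367, -150) + 3732597) = (846 + 4511078)*((17 - 147/(-150)) + 3732597) = 4511924*((17 - 147*(-1/150)) + 3732597) = 4511924*((17 + 49/50) + 3732597) = 4511924*(899/50 + 3732597) = 4511924*(186630749/50) = 421031877775538/25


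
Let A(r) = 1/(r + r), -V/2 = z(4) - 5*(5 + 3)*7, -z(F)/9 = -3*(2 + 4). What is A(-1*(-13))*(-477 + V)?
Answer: -241/26 ≈ -9.2692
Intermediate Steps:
z(F) = 162 (z(F) = -(-27)*(2 + 4) = -(-27)*6 = -9*(-18) = 162)
V = 236 (V = -2*(162 - 5*(5 + 3)*7) = -2*(162 - 5*8*7) = -2*(162 - 40*7) = -2*(162 - 280) = -2*(-118) = 236)
A(r) = 1/(2*r)
A(-1*(-13))*(-477 + V) = (1/(2*((-1*(-13)))))*(-477 + 236) = ((1/2)/13)*(-241) = ((1/2)*(1/13))*(-241) = (1/26)*(-241) = -241/26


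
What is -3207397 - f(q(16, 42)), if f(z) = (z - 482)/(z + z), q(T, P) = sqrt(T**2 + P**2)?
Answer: -6414795/2 + 241*sqrt(505)/1010 ≈ -3.2074e+6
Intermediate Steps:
q(T, P) = sqrt(P**2 + T**2)
f(z) = (-482 + z)/(2*z) (f(z) = (-482 + z)/((2*z)) = (-482 + z)*(1/(2*z)) = (-482 + z)/(2*z))
-3207397 - f(q(16, 42)) = -3207397 - (-482 + sqrt(42**2 + 16**2))/(2*(sqrt(42**2 + 16**2))) = -3207397 - (-482 + sqrt(1764 + 256))/(2*(sqrt(1764 + 256))) = -3207397 - (-482 + sqrt(2020))/(2*(sqrt(2020))) = -3207397 - (-482 + 2*sqrt(505))/(2*(2*sqrt(505))) = -3207397 - sqrt(505)/1010*(-482 + 2*sqrt(505))/2 = -3207397 - sqrt(505)*(-482 + 2*sqrt(505))/2020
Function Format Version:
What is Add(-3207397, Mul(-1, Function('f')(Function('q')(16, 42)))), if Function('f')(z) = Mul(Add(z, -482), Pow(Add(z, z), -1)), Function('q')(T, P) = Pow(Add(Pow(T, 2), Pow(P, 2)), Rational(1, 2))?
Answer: Add(Rational(-6414795, 2), Mul(Rational(241, 1010), Pow(505, Rational(1, 2)))) ≈ -3.2074e+6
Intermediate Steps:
Function('q')(T, P) = Pow(Add(Pow(P, 2), Pow(T, 2)), Rational(1, 2))
Function('f')(z) = Mul(Rational(1, 2), Pow(z, -1), Add(-482, z)) (Function('f')(z) = Mul(Add(-482, z), Pow(Mul(2, z), -1)) = Mul(Add(-482, z), Mul(Rational(1, 2), Pow(z, -1))) = Mul(Rational(1, 2), Pow(z, -1), Add(-482, z)))
Add(-3207397, Mul(-1, Function('f')(Function('q')(16, 42)))) = Add(-3207397, Mul(-1, Mul(Rational(1, 2), Pow(Pow(Add(Pow(42, 2), Pow(16, 2)), Rational(1, 2)), -1), Add(-482, Pow(Add(Pow(42, 2), Pow(16, 2)), Rational(1, 2)))))) = Add(-3207397, Mul(-1, Mul(Rational(1, 2), Pow(Pow(Add(1764, 256), Rational(1, 2)), -1), Add(-482, Pow(Add(1764, 256), Rational(1, 2)))))) = Add(-3207397, Mul(-1, Mul(Rational(1, 2), Pow(Pow(2020, Rational(1, 2)), -1), Add(-482, Pow(2020, Rational(1, 2)))))) = Add(-3207397, Mul(-1, Mul(Rational(1, 2), Pow(Mul(2, Pow(505, Rational(1, 2))), -1), Add(-482, Mul(2, Pow(505, Rational(1, 2))))))) = Add(-3207397, Mul(-1, Mul(Rational(1, 2), Mul(Rational(1, 1010), Pow(505, Rational(1, 2))), Add(-482, Mul(2, Pow(505, Rational(1, 2))))))) = Add(-3207397, Mul(-1, Mul(Rational(1, 2020), Pow(505, Rational(1, 2)), Add(-482, Mul(2, Pow(505, Rational(1, 2))))))) = Add(-3207397, Mul(Rational(-1, 2020), Pow(505, Rational(1, 2)), Add(-482, Mul(2, Pow(505, Rational(1, 2))))))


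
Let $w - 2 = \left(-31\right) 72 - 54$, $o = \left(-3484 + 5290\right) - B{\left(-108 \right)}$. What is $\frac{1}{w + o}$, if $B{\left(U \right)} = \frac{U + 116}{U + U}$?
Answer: $- \frac{27}{12905} \approx -0.0020922$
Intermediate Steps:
$B{\left(U \right)} = \frac{116 + U}{2 U}$
$o = \frac{48763}{27}$ ($o = \left(-3484 + 5290\right) - \frac{116 - 108}{2 \left(-108\right)} = 1806 - \frac{1}{2} \left(- \frac{1}{108}\right) 8 = 1806 - - \frac{1}{27} = 1806 + \frac{1}{27} = \frac{48763}{27} \approx 1806.0$)
$w = -2284$ ($w = 2 - 2286 = -2284$)
$\frac{1}{w + o} = \frac{1}{-2284 + \frac{48763}{27}} = \frac{1}{- \frac{12905}{27}} = - \frac{27}{12905}$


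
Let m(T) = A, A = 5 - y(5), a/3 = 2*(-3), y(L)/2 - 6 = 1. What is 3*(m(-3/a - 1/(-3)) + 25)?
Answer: 48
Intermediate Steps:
y(L) = 14 (y(L) = 12 + 2*1 = 12 + 2 = 14)
a = -18 (a = 3*(2*(-3)) = 3*(-6) = -18)
A = -9 (A = 5 - 1*14 = 5 - 14 = -9)
m(T) = -9
3*(m(-3/a - 1/(-3)) + 25) = 3*(-9 + 25) = 3*16 = 48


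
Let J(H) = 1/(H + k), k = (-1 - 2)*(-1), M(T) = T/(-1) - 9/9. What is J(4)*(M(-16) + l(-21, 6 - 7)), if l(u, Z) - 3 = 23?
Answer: 41/7 ≈ 5.8571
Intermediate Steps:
l(u, Z) = 26 (l(u, Z) = 3 + 23 = 26)
M(T) = -1 - T (M(T) = T*(-1) - 9*⅑ = -T - 1 = -1 - T)
k = 3 (k = -3*(-1) = 3)
J(H) = 1/(3 + H) (J(H) = 1/(H + 3) = 1/(3 + H))
J(4)*(M(-16) + l(-21, 6 - 7)) = ((-1 - 1*(-16)) + 26)/(3 + 4) = ((-1 + 16) + 26)/7 = (15 + 26)/7 = (⅐)*41 = 41/7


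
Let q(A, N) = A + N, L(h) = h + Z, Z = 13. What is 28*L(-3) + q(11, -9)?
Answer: 282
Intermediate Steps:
L(h) = 13 + h (L(h) = h + 13 = 13 + h)
28*L(-3) + q(11, -9) = 28*(13 - 3) + (11 - 9) = 28*10 + 2 = 280 + 2 = 282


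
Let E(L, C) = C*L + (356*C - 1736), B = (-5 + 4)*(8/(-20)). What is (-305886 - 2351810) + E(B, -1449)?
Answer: -15879278/5 ≈ -3.1759e+6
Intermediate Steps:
B = ⅖ (B = -8*(-1)/20 = -1*(-⅖) = ⅖ ≈ 0.40000)
E(L, C) = -1736 + 356*C + C*L (E(L, C) = C*L + (-1736 + 356*C) = -1736 + 356*C + C*L)
(-305886 - 2351810) + E(B, -1449) = (-305886 - 2351810) + (-1736 + 356*(-1449) - 1449*⅖) = -2657696 + (-1736 - 515844 - 2898/5) = -2657696 - 2590798/5 = -15879278/5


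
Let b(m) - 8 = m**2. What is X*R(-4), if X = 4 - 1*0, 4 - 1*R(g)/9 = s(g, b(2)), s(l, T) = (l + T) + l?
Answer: 0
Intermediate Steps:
b(m) = 8 + m**2
s(l, T) = T + 2*l (s(l, T) = (T + l) + l = T + 2*l)
R(g) = -72 - 18*g (R(g) = 36 - 9*((8 + 2**2) + 2*g) = 36 - 9*((8 + 4) + 2*g) = 36 - 9*(12 + 2*g) = 36 + (-108 - 18*g) = -72 - 18*g)
X = 4 (X = 4 + 0 = 4)
X*R(-4) = 4*(-72 - 18*(-4)) = 4*(-72 + 72) = 4*0 = 0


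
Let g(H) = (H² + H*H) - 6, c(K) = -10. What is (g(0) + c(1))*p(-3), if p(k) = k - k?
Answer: 0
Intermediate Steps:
p(k) = 0
g(H) = -6 + 2*H² (g(H) = (H² + H²) - 6 = 2*H² - 6 = -6 + 2*H²)
(g(0) + c(1))*p(-3) = ((-6 + 2*0²) - 10)*0 = ((-6 + 2*0) - 10)*0 = ((-6 + 0) - 10)*0 = (-6 - 10)*0 = -16*0 = 0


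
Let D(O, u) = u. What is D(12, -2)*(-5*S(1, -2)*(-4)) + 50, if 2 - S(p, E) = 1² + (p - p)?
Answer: 10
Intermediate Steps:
S(p, E) = 1 (S(p, E) = 2 - (1² + (p - p)) = 2 - (1 + 0) = 2 - 1*1 = 2 - 1 = 1)
D(12, -2)*(-5*S(1, -2)*(-4)) + 50 = -2*(-5*1)*(-4) + 50 = -(-10)*(-4) + 50 = -2*20 + 50 = -40 + 50 = 10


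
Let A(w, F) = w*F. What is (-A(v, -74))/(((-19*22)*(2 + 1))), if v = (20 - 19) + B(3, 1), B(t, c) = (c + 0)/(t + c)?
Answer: -185/2508 ≈ -0.073764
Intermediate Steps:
B(t, c) = c/(c + t)
v = 5/4 (v = (20 - 19) + 1/(1 + 3) = 1 + 1/4 = 1 + 1*(¼) = 1 + ¼ = 5/4 ≈ 1.2500)
A(w, F) = F*w
(-A(v, -74))/(((-19*22)*(2 + 1))) = (-(-74)*5/4)/(((-19*22)*(2 + 1))) = (-1*(-185/2))/((-418*3)) = (185/2)/(-1254) = (185/2)*(-1/1254) = -185/2508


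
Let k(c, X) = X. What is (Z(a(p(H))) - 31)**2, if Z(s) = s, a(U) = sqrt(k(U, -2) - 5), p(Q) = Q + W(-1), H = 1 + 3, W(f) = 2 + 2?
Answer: (31 - I*sqrt(7))**2 ≈ 954.0 - 164.04*I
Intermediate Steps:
W(f) = 4
H = 4
p(Q) = 4 + Q (p(Q) = Q + 4 = 4 + Q)
a(U) = I*sqrt(7) (a(U) = sqrt(-2 - 5) = sqrt(-7) = I*sqrt(7))
(Z(a(p(H))) - 31)**2 = (I*sqrt(7) - 31)**2 = (-31 + I*sqrt(7))**2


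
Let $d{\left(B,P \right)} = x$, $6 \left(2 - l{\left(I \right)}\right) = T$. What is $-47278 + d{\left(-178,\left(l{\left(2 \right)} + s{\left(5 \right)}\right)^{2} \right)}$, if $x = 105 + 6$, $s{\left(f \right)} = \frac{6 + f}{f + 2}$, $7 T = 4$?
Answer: $-47167$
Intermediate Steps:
$T = \frac{4}{7}$ ($T = \frac{1}{7} \cdot 4 = \frac{4}{7} \approx 0.57143$)
$s{\left(f \right)} = \frac{6 + f}{2 + f}$
$l{\left(I \right)} = \frac{40}{21}$ ($l{\left(I \right)} = 2 - \frac{2}{21} = \frac{40}{21}$)
$x = 111$
$d{\left(B,P \right)} = 111$
$-47278 + d{\left(-178,\left(l{\left(2 \right)} + s{\left(5 \right)}\right)^{2} \right)} = -47278 + 111 = -47167$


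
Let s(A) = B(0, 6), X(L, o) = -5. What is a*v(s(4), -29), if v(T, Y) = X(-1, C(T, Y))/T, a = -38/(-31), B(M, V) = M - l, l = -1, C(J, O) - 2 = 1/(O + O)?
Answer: -190/31 ≈ -6.1290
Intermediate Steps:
C(J, O) = 2 + 1/(2*O) (C(J, O) = 2 + 1/(O + O) = 2 + 1/(2*O))
B(M, V) = 1 + M (B(M, V) = M - 1*(-1) = M + 1 = 1 + M)
a = 38/31 (a = -38*(-1/31) = 38/31 ≈ 1.2258)
s(A) = 1 (s(A) = 1 + 0 = 1)
v(T, Y) = -5/T
a*v(s(4), -29) = 38*(-5/1)/31 = 38*(-5*1)/31 = (38/31)*(-5) = -190/31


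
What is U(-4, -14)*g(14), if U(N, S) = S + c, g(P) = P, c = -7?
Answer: -294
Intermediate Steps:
U(N, S) = -7 + S (U(N, S) = S - 7 = -7 + S)
U(-4, -14)*g(14) = (-7 - 14)*14 = -21*14 = -294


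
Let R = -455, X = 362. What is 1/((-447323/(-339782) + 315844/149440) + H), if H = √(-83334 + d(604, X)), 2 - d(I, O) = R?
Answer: 138181775419077394160/3339259340613287482821081 - 40286030801762617600*I*√82877/3339259340613287482821081 ≈ 4.1381e-5 - 0.0034731*I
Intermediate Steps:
d(I, O) = 457 (d(I, O) = 2 - 1*(-455) = 2 + 455 = 457)
H = I*√82877 (H = √(-83334 + 457) = √(-82877) = I*√82877 ≈ 287.88*I)
1/((-447323/(-339782) + 315844/149440) + H) = 1/((-447323/(-339782) + 315844/149440) + I*√82877) = 1/((-447323*(-1/339782) + 315844*(1/149440)) + I*√82877) = 1/((447323/339782 + 78961/37360) + I*√82877) = 1/(21770756891/6347127760 + I*√82877)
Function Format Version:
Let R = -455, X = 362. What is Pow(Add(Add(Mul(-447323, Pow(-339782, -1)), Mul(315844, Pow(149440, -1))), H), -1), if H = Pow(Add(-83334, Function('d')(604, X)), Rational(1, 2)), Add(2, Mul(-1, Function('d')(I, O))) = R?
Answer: Add(Rational(138181775419077394160, 3339259340613287482821081), Mul(Rational(-40286030801762617600, 3339259340613287482821081), I, Pow(82877, Rational(1, 2)))) ≈ Add(4.1381e-5, Mul(-0.0034731, I))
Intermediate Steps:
Function('d')(I, O) = 457 (Function('d')(I, O) = Add(2, Mul(-1, -455)) = Add(2, 455) = 457)
H = Mul(I, Pow(82877, Rational(1, 2))) (H = Pow(Add(-83334, 457), Rational(1, 2)) = Pow(-82877, Rational(1, 2)) = Mul(I, Pow(82877, Rational(1, 2))) ≈ Mul(287.88, I))
Pow(Add(Add(Mul(-447323, Pow(-339782, -1)), Mul(315844, Pow(149440, -1))), H), -1) = Pow(Add(Add(Mul(-447323, Pow(-339782, -1)), Mul(315844, Pow(149440, -1))), Mul(I, Pow(82877, Rational(1, 2)))), -1) = Pow(Add(Add(Mul(-447323, Rational(-1, 339782)), Mul(315844, Rational(1, 149440))), Mul(I, Pow(82877, Rational(1, 2)))), -1) = Pow(Add(Add(Rational(447323, 339782), Rational(78961, 37360)), Mul(I, Pow(82877, Rational(1, 2)))), -1) = Pow(Add(Rational(21770756891, 6347127760), Mul(I, Pow(82877, Rational(1, 2)))), -1)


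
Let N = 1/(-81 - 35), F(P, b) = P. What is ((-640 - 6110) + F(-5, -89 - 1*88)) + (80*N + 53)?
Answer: -194378/29 ≈ -6702.7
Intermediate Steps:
N = -1/116 (N = 1/(-116) = -1/116 ≈ -0.0086207)
((-640 - 6110) + F(-5, -89 - 1*88)) + (80*N + 53) = ((-640 - 6110) - 5) + (80*(-1/116) + 53) = (-6750 - 5) + (-20/29 + 53) = -6755 + 1517/29 = -194378/29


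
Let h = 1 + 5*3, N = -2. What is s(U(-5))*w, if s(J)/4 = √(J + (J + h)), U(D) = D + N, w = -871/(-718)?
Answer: 1742*√2/359 ≈ 6.8623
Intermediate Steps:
w = 871/718 (w = -871*(-1/718) = 871/718 ≈ 1.2131)
h = 16 (h = 1 + 15 = 16)
U(D) = -2 + D (U(D) = D - 2 = -2 + D)
s(J) = 4*√(16 + 2*J) (s(J) = 4*√(J + (J + 16)) = 4*√(J + (16 + J)) = 4*√(16 + 2*J))
s(U(-5))*w = (4*√(16 + 2*(-2 - 5)))*(871/718) = (4*√(16 + 2*(-7)))*(871/718) = (4*√(16 - 14))*(871/718) = (4*√2)*(871/718) = 1742*√2/359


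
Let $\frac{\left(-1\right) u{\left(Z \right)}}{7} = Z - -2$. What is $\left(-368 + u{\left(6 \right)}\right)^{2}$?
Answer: $179776$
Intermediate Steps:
$u{\left(Z \right)} = -14 - 7 Z$ ($u{\left(Z \right)} = - 7 \left(Z - -2\right) = - 7 \left(Z + 2\right) = - 7 \left(2 + Z\right) = -14 - 7 Z$)
$\left(-368 + u{\left(6 \right)}\right)^{2} = \left(-368 - 56\right)^{2} = \left(-424\right)^{2} = 179776$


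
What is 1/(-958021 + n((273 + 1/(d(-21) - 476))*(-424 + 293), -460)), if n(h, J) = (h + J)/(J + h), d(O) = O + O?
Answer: -1/958020 ≈ -1.0438e-6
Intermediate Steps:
d(O) = 2*O
n(h, J) = 1 (n(h, J) = (J + h)/(J + h) = 1)
1/(-958021 + n((273 + 1/(d(-21) - 476))*(-424 + 293), -460)) = 1/(-958021 + 1) = 1/(-958020) = -1/958020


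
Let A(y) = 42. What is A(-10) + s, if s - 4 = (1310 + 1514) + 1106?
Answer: 3976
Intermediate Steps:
s = 3934 (s = 4 + ((1310 + 1514) + 1106) = 4 + (2824 + 1106) = 4 + 3930 = 3934)
A(-10) + s = 42 + 3934 = 3976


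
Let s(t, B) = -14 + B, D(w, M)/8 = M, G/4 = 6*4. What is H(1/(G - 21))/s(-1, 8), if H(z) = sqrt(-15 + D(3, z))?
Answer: -I*sqrt(3351)/90 ≈ -0.6432*I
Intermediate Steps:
G = 96 (G = 4*(6*4) = 4*24 = 96)
D(w, M) = 8*M
H(z) = sqrt(-15 + 8*z)
H(1/(G - 21))/s(-1, 8) = sqrt(-15 + 8/(96 - 21))/(-14 + 8) = sqrt(-15 + 8/75)/(-6) = sqrt(-15 + 8*(1/75))*(-1/6) = sqrt(-15 + 8/75)*(-1/6) = sqrt(-1117/75)*(-1/6) = (I*sqrt(3351)/15)*(-1/6) = -I*sqrt(3351)/90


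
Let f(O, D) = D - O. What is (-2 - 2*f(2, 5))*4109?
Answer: -32872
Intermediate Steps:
(-2 - 2*f(2, 5))*4109 = (-2 - 2*(5 - 1*2))*4109 = (-2 - 2*(5 - 2))*4109 = (-2 - 2*3)*4109 = (-2 - 6)*4109 = -8*4109 = -32872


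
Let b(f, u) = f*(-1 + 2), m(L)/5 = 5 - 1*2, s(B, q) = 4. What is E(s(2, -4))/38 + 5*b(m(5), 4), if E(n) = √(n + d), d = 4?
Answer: 75 + √2/19 ≈ 75.074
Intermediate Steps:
m(L) = 15 (m(L) = 5*(5 - 1*2) = 5*(5 - 2) = 5*3 = 15)
b(f, u) = f (b(f, u) = f*1 = f)
E(n) = √(4 + n) (E(n) = √(n + 4) = √(4 + n))
E(s(2, -4))/38 + 5*b(m(5), 4) = √(4 + 4)/38 + 5*15 = √8*(1/38) + 75 = (2*√2)*(1/38) + 75 = √2/19 + 75 = 75 + √2/19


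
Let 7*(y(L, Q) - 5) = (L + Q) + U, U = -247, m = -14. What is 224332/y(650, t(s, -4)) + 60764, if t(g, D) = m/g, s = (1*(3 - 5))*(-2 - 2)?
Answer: 112314476/1745 ≈ 64364.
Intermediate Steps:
s = 8 (s = (1*(-2))*(-4) = -2*(-4) = 8)
t(g, D) = -14/g
y(L, Q) = -212/7 + L/7 + Q/7 (y(L, Q) = 5 + ((L + Q) - 247)/7 = 5 + (-247 + L + Q)/7 = 5 + (-247/7 + L/7 + Q/7) = -212/7 + L/7 + Q/7)
224332/y(650, t(s, -4)) + 60764 = 224332/(-212/7 + (1/7)*650 + (-14/8)/7) + 60764 = 224332/(-212/7 + 650/7 + (-14*1/8)/7) + 60764 = 224332/(-212/7 + 650/7 + (1/7)*(-7/4)) + 60764 = 224332/(-212/7 + 650/7 - 1/4) + 60764 = 224332/(1745/28) + 60764 = 224332*(28/1745) + 60764 = 6281296/1745 + 60764 = 112314476/1745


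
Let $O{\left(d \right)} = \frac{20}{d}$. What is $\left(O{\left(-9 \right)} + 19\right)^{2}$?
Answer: $\frac{22801}{81} \approx 281.49$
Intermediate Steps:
$\left(O{\left(-9 \right)} + 19\right)^{2} = \left(\frac{20}{-9} + 19\right)^{2} = \left(20 \left(- \frac{1}{9}\right) + 19\right)^{2} = \left(- \frac{20}{9} + 19\right)^{2} = \left(\frac{151}{9}\right)^{2} = \frac{22801}{81}$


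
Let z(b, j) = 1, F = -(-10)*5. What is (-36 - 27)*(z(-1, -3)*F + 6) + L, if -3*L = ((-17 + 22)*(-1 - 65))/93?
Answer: -327994/93 ≈ -3526.8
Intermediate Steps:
F = 50 (F = -5*(-10) = 50)
L = 110/93 (L = -(-17 + 22)*(-1 - 65)/(3*93) = -5*(-66)/(3*93) = -(-110)/93 = -⅓*(-110/31) = 110/93 ≈ 1.1828)
(-36 - 27)*(z(-1, -3)*F + 6) + L = (-36 - 27)*(1*50 + 6) + 110/93 = -63*(50 + 6) + 110/93 = -63*56 + 110/93 = -3528 + 110/93 = -327994/93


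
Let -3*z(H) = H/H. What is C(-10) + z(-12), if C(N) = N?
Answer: -31/3 ≈ -10.333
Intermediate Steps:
z(H) = -⅓ (z(H) = -H/(3*H) = -⅓*1 = -⅓)
C(-10) + z(-12) = -10 - ⅓ = -31/3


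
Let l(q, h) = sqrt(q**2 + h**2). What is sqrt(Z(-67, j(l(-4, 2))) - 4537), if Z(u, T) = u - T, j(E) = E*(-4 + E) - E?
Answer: sqrt(-4624 + 10*sqrt(5)) ≈ 67.835*I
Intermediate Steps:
l(q, h) = sqrt(h**2 + q**2)
j(E) = -E + E*(-4 + E)
sqrt(Z(-67, j(l(-4, 2))) - 4537) = sqrt((-67 - sqrt(2**2 + (-4)**2)*(-5 + sqrt(2**2 + (-4)**2))) - 4537) = sqrt((-67 - sqrt(4 + 16)*(-5 + sqrt(4 + 16))) - 4537) = sqrt((-67 - sqrt(20)*(-5 + sqrt(20))) - 4537) = sqrt((-67 - 2*sqrt(5)*(-5 + 2*sqrt(5))) - 4537) = sqrt(-4604 - 2*sqrt(5)*(-5 + 2*sqrt(5)))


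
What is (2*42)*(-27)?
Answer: -2268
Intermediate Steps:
(2*42)*(-27) = 84*(-27) = -2268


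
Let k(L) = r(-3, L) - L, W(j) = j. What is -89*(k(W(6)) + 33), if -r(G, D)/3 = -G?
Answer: -1602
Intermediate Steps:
r(G, D) = 3*G (r(G, D) = -(-3)*G = 3*G)
k(L) = -9 - L (k(L) = 3*(-3) - L = -9 - L)
-89*(k(W(6)) + 33) = -89*((-9 - 1*6) + 33) = -89*((-9 - 6) + 33) = -89*(-15 + 33) = -89*18 = -1602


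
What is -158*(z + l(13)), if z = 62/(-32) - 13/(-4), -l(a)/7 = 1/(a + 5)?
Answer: -10507/72 ≈ -145.93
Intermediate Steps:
l(a) = -7/(5 + a) (l(a) = -7/(a + 5) = -7/(5 + a))
z = 21/16 (z = 62*(-1/32) - 13*(-¼) = -31/16 + 13/4 = 21/16 ≈ 1.3125)
-158*(z + l(13)) = -158*(21/16 - 7/(5 + 13)) = -158*(21/16 - 7/18) = -158*133/144 = -10507/72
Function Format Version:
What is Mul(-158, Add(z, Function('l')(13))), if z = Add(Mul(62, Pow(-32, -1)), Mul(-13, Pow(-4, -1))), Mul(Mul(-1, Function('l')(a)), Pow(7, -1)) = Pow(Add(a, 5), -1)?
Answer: Rational(-10507, 72) ≈ -145.93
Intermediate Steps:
Function('l')(a) = Mul(-7, Pow(Add(5, a), -1)) (Function('l')(a) = Mul(-7, Pow(Add(a, 5), -1)) = Mul(-7, Pow(Add(5, a), -1)))
z = Rational(21, 16) (z = Add(Mul(62, Rational(-1, 32)), Mul(-13, Rational(-1, 4))) = Add(Rational(-31, 16), Rational(13, 4)) = Rational(21, 16) ≈ 1.3125)
Mul(-158, Add(z, Function('l')(13))) = Mul(-158, Add(Rational(21, 16), Mul(-7, Pow(Add(5, 13), -1)))) = Mul(-158, Add(Rational(21, 16), Mul(-7, Pow(18, -1)))) = Mul(-158, Add(Rational(21, 16), Mul(-7, Rational(1, 18)))) = Mul(-158, Add(Rational(21, 16), Rational(-7, 18))) = Mul(-158, Rational(133, 144)) = Rational(-10507, 72)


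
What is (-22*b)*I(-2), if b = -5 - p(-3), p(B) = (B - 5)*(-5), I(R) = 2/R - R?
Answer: 990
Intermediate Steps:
I(R) = -R + 2/R
p(B) = 25 - 5*B (p(B) = (-5 + B)*(-5) = 25 - 5*B)
b = -45 (b = -5 - (25 - 5*(-3)) = -5 - (25 + 15) = -5 - 1*40 = -5 - 40 = -45)
(-22*b)*I(-2) = (-22*(-45))*(-1*(-2) + 2/(-2)) = 990*(2 + 2*(-1/2)) = 990*(2 - 1) = 990*1 = 990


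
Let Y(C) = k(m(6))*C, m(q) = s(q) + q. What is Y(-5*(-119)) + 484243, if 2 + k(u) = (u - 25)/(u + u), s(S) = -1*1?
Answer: 481863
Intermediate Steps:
s(S) = -1
m(q) = -1 + q
k(u) = -2 + (-25 + u)/(2*u) (k(u) = -2 + (u - 25)/(u + u) = -2 + (-25 + u)/((2*u)) = -2 + (-25 + u)*(1/(2*u)) = -2 + (-25 + u)/(2*u))
Y(C) = -4*C (Y(C) = ((-25 - 3*(-1 + 6))/(2*(-1 + 6)))*C = ((½)*(-25 - 3*5)/5)*C = ((½)*(⅕)*(-25 - 15))*C = ((½)*(⅕)*(-40))*C = -4*C)
Y(-5*(-119)) + 484243 = -(-20)*(-119) + 484243 = -4*595 + 484243 = -2380 + 484243 = 481863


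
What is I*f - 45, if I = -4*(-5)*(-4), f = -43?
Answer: 3395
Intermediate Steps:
I = -80 (I = 20*(-4) = -80)
I*f - 45 = -80*(-43) - 45 = 3440 - 45 = 3395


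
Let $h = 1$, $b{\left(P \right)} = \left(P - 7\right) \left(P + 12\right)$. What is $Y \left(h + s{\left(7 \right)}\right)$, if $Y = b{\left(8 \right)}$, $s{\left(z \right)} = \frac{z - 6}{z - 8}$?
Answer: $0$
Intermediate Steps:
$b{\left(P \right)} = \left(-7 + P\right) \left(12 + P\right)$
$s{\left(z \right)} = \frac{-6 + z}{-8 + z}$
$Y = 20$ ($Y = -84 + 8^{2} + 5 \cdot 8 = -84 + 64 + 40 = 20$)
$Y \left(h + s{\left(7 \right)}\right) = 20 \left(1 + \frac{-6 + 7}{-8 + 7}\right) = 20 \left(1 + \frac{1}{-1} \cdot 1\right) = 20 \left(1 - 1\right) = 20 \cdot 0 = 0$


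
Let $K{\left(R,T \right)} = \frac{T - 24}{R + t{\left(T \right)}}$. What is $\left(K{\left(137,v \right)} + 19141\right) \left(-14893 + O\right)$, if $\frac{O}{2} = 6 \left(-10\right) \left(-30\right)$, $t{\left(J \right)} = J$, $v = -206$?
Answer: $- \frac{648590869}{3} \approx -2.162 \cdot 10^{8}$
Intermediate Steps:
$K{\left(R,T \right)} = \frac{-24 + T}{R + T}$ ($K{\left(R,T \right)} = \frac{T - 24}{R + T} = \frac{-24 + T}{R + T}$)
$O = 3600$ ($O = 2 \cdot 6 \left(-10\right) \left(-30\right) = 2 \left(\left(-60\right) \left(-30\right)\right) = 2 \cdot 1800 = 3600$)
$\left(K{\left(137,v \right)} + 19141\right) \left(-14893 + O\right) = \left(\frac{-24 - 206}{137 - 206} + 19141\right) \left(-14893 + 3600\right) = \left(\frac{1}{-69} \left(-230\right) + 19141\right) \left(-11293\right) = \left(\left(- \frac{1}{69}\right) \left(-230\right) + 19141\right) \left(-11293\right) = \left(\frac{10}{3} + 19141\right) \left(-11293\right) = \frac{57433}{3} \left(-11293\right) = - \frac{648590869}{3}$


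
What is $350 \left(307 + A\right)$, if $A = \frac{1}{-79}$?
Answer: $\frac{8488200}{79} \approx 1.0745 \cdot 10^{5}$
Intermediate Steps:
$A = - \frac{1}{79} \approx -0.012658$
$350 \left(307 + A\right) = 350 \left(307 - \frac{1}{79}\right) = 350 \cdot \frac{24252}{79} = \frac{8488200}{79}$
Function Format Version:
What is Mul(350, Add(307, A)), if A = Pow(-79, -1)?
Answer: Rational(8488200, 79) ≈ 1.0745e+5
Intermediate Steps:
A = Rational(-1, 79) ≈ -0.012658
Mul(350, Add(307, A)) = Mul(350, Add(307, Rational(-1, 79))) = Mul(350, Rational(24252, 79)) = Rational(8488200, 79)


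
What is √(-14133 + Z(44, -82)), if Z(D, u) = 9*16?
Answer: I*√13989 ≈ 118.28*I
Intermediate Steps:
Z(D, u) = 144
√(-14133 + Z(44, -82)) = √(-14133 + 144) = √(-13989) = I*√13989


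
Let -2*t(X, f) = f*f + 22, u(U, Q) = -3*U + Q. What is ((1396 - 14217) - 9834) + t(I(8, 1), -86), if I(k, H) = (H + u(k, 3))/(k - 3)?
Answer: -26364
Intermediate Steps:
u(U, Q) = Q - 3*U
I(k, H) = (3 + H - 3*k)/(-3 + k) (I(k, H) = (H + (3 - 3*k))/(k - 3) = (3 + H - 3*k)/(-3 + k))
t(X, f) = -11 - f**2/2 (t(X, f) = -(f*f + 22)/2 = -(f**2 + 22)/2 = -(22 + f**2)/2 = -11 - f**2/2)
((1396 - 14217) - 9834) + t(I(8, 1), -86) = ((1396 - 14217) - 9834) + (-11 - 1/2*(-86)**2) = (-12821 - 9834) + (-11 - 1/2*7396) = -22655 + (-11 - 3698) = -22655 - 3709 = -26364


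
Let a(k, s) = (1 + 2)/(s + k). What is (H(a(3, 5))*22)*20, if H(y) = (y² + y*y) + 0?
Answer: 495/4 ≈ 123.75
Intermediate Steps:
a(k, s) = 3/(k + s)
H(y) = 2*y² (H(y) = (y² + y²) + 0 = 2*y² + 0 = 2*y²)
(H(a(3, 5))*22)*20 = ((2*(3/(3 + 5))²)*22)*20 = ((2*(3/8)²)*22)*20 = ((2*(9/64))*22)*20 = ((9/32)*22)*20 = (99/16)*20 = 495/4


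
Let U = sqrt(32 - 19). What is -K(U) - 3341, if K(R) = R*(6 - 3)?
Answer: -3341 - 3*sqrt(13) ≈ -3351.8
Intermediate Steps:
U = sqrt(13) ≈ 3.6056
K(R) = 3*R (K(R) = R*3 = 3*R)
-K(U) - 3341 = -3*sqrt(13) - 3341 = -3341 - 3*sqrt(13)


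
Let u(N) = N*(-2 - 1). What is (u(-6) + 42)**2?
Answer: 3600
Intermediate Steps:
u(N) = -3*N (u(N) = N*(-3) = -3*N)
(u(-6) + 42)**2 = (-3*(-6) + 42)**2 = (18 + 42)**2 = 60**2 = 3600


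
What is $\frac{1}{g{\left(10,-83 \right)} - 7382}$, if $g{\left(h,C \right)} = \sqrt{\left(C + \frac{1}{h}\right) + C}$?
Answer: $- \frac{73820}{544940899} - \frac{i \sqrt{16590}}{544940899} \approx -0.00013546 - 2.3636 \cdot 10^{-7} i$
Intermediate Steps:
$g{\left(h,C \right)} = \sqrt{\frac{1}{h} + 2 C}$
$\frac{1}{g{\left(10,-83 \right)} - 7382} = \frac{1}{\sqrt{\frac{1}{10} + 2 \left(-83\right)} - 7382} = \frac{1}{\sqrt{\frac{1}{10} - 166} - 7382} = \frac{1}{\sqrt{- \frac{1659}{10}} - 7382} = \frac{1}{\frac{i \sqrt{16590}}{10} - 7382} = \frac{1}{-7382 + \frac{i \sqrt{16590}}{10}}$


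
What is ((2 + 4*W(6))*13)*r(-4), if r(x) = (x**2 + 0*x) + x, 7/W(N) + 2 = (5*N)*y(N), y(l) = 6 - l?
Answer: -1872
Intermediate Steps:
W(N) = 7/(-2 + 5*N*(6 - N)) (W(N) = 7/(-2 + (5*N)*(6 - N)) = 7/(-2 + 5*N*(6 - N)))
r(x) = x + x**2 (r(x) = (x**2 + 0) + x = x**2 + x = x + x**2)
((2 + 4*W(6))*13)*r(-4) = ((2 + 4*(-7/(2 + 5*6*(-6 + 6))))*13)*(-4*(1 - 4)) = ((2 + 4*(-7/(2 + 5*6*0)))*13)*(-4*(-3)) = ((2 + 4*(-7/(2 + 0)))*13)*12 = ((2 + 4*(-7/2))*13)*12 = ((2 - 14)*13)*12 = -12*13*12 = -156*12 = -1872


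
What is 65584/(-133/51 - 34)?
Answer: -3344784/1867 ≈ -1791.5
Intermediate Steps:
65584/(-133/51 - 34) = 65584/(-1867/51) = 65584*(-51/1867) = -3344784/1867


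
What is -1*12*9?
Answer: -108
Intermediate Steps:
-1*12*9 = -12*9 = -108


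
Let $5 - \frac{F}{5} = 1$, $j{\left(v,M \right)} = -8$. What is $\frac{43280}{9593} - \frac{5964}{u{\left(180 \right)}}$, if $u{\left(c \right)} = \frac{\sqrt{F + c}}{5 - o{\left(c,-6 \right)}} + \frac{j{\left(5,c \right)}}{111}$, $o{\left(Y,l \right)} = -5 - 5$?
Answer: $- \frac{6291700292}{13056073} - \frac{6123537 \sqrt{2}}{1361} \approx -6844.9$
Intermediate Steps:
$F = 20$ ($F = 25 - 5 = 20$)
$o{\left(Y,l \right)} = -10$
$u{\left(c \right)} = - \frac{8}{111} + \frac{\sqrt{20 + c}}{15}$ ($u{\left(c \right)} = \frac{\sqrt{20 + c}}{5 - -10} - \frac{8}{111} = \frac{\sqrt{20 + c}}{5 + 10} - \frac{8}{111} = \frac{\sqrt{20 + c}}{15} - \frac{8}{111} = - \frac{8}{111} + \frac{\sqrt{20 + c}}{15}$)
$\frac{43280}{9593} - \frac{5964}{u{\left(180 \right)}} = \frac{43280}{9593} - \frac{5964}{- \frac{8}{111} + \frac{\sqrt{20 + 180}}{15}} = 43280 \cdot \frac{1}{9593} - \frac{5964}{- \frac{8}{111} + \frac{\sqrt{200}}{15}} = \frac{43280}{9593} - \frac{5964}{- \frac{8}{111} + \frac{10 \sqrt{2}}{15}} = \frac{43280}{9593} - \frac{5964}{- \frac{8}{111} + \frac{2 \sqrt{2}}{3}}$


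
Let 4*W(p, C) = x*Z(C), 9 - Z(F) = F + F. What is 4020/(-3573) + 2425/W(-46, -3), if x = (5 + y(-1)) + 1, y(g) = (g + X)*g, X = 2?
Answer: 152696/1191 ≈ 128.21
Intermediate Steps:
y(g) = g*(2 + g) (y(g) = (g + 2)*g = (2 + g)*g = g*(2 + g))
Z(F) = 9 - 2*F (Z(F) = 9 - (F + F) = 9 - 2*F)
x = 5 (x = (5 - (2 - 1)) + 1 = (5 - 1*1) + 1 = (5 - 1) + 1 = 4 + 1 = 5)
W(p, C) = 45/4 - 5*C/2 (W(p, C) = (5*(9 - 2*C))/4 = (45 - 10*C)/4 = 45/4 - 5*C/2)
4020/(-3573) + 2425/W(-46, -3) = 4020/(-3573) + 2425/(45/4 - 5/2*(-3)) = 4020*(-1/3573) + 2425/(45/4 + 15/2) = -1340/1191 + 2425/(75/4) = -1340/1191 + 2425*(4/75) = -1340/1191 + 388/3 = 152696/1191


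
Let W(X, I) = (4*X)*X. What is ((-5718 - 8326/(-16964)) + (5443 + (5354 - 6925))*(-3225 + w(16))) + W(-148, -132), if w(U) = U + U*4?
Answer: -102594383081/8482 ≈ -1.2096e+7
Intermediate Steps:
W(X, I) = 4*X**2
w(U) = 5*U (w(U) = U + 4*U = 5*U)
((-5718 - 8326/(-16964)) + (5443 + (5354 - 6925))*(-3225 + w(16))) + W(-148, -132) = ((-5718 - 8326/(-16964)) + (5443 + (5354 - 6925))*(-3225 + 5*16)) + 4*(-148)**2 = ((-5718 - 8326*(-1)/16964) + (5443 - 1571)*(-3225 + 80)) + 4*21904 = ((-5718 - 1*(-4163/8482)) + 3872*(-3145)) + 87616 = ((-5718 + 4163/8482) - 12177440) + 87616 = (-48495913/8482 - 12177440) + 87616 = -103337541993/8482 + 87616 = -102594383081/8482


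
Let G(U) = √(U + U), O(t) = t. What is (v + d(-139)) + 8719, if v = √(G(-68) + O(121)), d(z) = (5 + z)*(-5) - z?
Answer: 9528 + √(121 + 2*I*√34) ≈ 9539.0 + 0.52947*I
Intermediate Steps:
G(U) = √2*√U (G(U) = √(2*U) = √2*√U)
d(z) = -25 - 6*z (d(z) = (-25 - 5*z) - z = -25 - 6*z)
v = √(121 + 2*I*√34) (v = √(√2*√(-68) + 121) = √(√2*(2*I*√17) + 121) = √(2*I*√34 + 121) = √(121 + 2*I*√34) ≈ 11.013 + 0.52947*I)
(v + d(-139)) + 8719 = (√(121 + 2*I*√34) + (-25 - 6*(-139))) + 8719 = (√(121 + 2*I*√34) + (-25 + 834)) + 8719 = (√(121 + 2*I*√34) + 809) + 8719 = (809 + √(121 + 2*I*√34)) + 8719 = 9528 + √(121 + 2*I*√34)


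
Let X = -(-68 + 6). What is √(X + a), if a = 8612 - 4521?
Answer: √4153 ≈ 64.444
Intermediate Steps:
a = 4091
X = 62 (X = -1*(-62) = 62)
√(X + a) = √(62 + 4091) = √4153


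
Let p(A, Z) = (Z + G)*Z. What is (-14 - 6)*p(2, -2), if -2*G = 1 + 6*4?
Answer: -580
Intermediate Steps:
G = -25/2 (G = -(1 + 6*4)/2 = -(1 + 24)/2 = -1/2*25 = -25/2 ≈ -12.500)
p(A, Z) = Z*(-25/2 + Z) (p(A, Z) = (Z - 25/2)*Z = (-25/2 + Z)*Z = Z*(-25/2 + Z))
(-14 - 6)*p(2, -2) = (-14 - 6)*((1/2)*(-2)*(-25 + 2*(-2))) = -10*(-2)*(-25 - 4) = -10*(-2)*(-29) = -20*29 = -580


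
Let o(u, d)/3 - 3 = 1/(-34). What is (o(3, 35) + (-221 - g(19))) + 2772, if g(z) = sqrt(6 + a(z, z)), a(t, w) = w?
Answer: 86867/34 ≈ 2554.9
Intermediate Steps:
o(u, d) = 303/34 (o(u, d) = 9 + 3/(-34) = 9 + 3*(-1/34) = 9 - 3/34 = 303/34)
g(z) = sqrt(6 + z)
(o(3, 35) + (-221 - g(19))) + 2772 = (303/34 + (-221 - sqrt(6 + 19))) + 2772 = (303/34 + (-221 - sqrt(25))) + 2772 = (303/34 + (-221 - 1*5)) + 2772 = (303/34 + (-221 - 5)) + 2772 = (303/34 - 226) + 2772 = -7381/34 + 2772 = 86867/34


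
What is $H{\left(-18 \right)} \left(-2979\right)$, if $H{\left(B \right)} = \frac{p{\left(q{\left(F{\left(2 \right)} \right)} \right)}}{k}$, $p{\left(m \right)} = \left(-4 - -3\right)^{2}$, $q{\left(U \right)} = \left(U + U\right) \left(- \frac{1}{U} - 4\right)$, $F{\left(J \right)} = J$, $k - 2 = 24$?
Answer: $- \frac{2979}{26} \approx -114.58$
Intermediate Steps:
$k = 26$ ($k = 2 + 24 = 26$)
$q{\left(U \right)} = 2 U \left(-4 - \frac{1}{U}\right)$
$p{\left(m \right)} = 1$ ($p{\left(m \right)} = \left(-4 + 3\right)^{2} = \left(-1\right)^{2} = 1$)
$H{\left(B \right)} = \frac{1}{26}$ ($H{\left(B \right)} = 1 \cdot \frac{1}{26} = \frac{1}{26}$)
$H{\left(-18 \right)} \left(-2979\right) = \frac{1}{26} \left(-2979\right) = - \frac{2979}{26}$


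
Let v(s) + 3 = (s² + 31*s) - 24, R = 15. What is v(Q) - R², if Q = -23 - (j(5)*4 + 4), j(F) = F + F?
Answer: 2160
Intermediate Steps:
j(F) = 2*F
Q = -67 (Q = -23 - ((2*5)*4 + 4) = -23 - (10*4 + 4) = -23 - (40 + 4) = -23 - 1*44 = -23 - 44 = -67)
v(s) = -27 + s² + 31*s (v(s) = -3 + ((s² + 31*s) - 24) = -3 + (-24 + s² + 31*s) = -27 + s² + 31*s)
v(Q) - R² = (-27 + (-67)² + 31*(-67)) - 1*15² = (-27 + 4489 - 2077) - 1*225 = 2385 - 225 = 2160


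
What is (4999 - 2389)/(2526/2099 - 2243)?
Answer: -5478390/4705531 ≈ -1.1642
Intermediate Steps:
(4999 - 2389)/(2526/2099 - 2243) = 2610/(2526*(1/2099) - 2243) = 2610/(2526/2099 - 2243) = 2610/(-4705531/2099) = 2610*(-2099/4705531) = -5478390/4705531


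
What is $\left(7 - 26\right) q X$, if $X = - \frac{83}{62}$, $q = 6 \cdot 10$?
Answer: $\frac{47310}{31} \approx 1526.1$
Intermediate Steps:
$q = 60$
$X = - \frac{83}{62}$ ($X = \left(-83\right) \frac{1}{62} = - \frac{83}{62} \approx -1.3387$)
$\left(7 - 26\right) q X = \left(7 - 26\right) 60 \left(- \frac{83}{62}\right) = \left(-19\right) 60 \left(- \frac{83}{62}\right) = \left(-1140\right) \left(- \frac{83}{62}\right) = \frac{47310}{31}$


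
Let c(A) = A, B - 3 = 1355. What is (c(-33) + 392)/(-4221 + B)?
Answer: -359/2863 ≈ -0.12539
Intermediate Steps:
B = 1358 (B = 3 + 1355 = 1358)
(c(-33) + 392)/(-4221 + B) = (-33 + 392)/(-4221 + 1358) = 359/(-2863) = 359*(-1/2863) = -359/2863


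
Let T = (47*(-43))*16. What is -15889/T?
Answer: 15889/32336 ≈ 0.49137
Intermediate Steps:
T = -32336 (T = -2021*16 = -32336)
-15889/T = -15889/(-32336) = -15889*(-1/32336) = 15889/32336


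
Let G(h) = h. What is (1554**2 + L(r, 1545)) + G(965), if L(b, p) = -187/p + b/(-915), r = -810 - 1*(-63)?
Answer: 227684770379/94245 ≈ 2.4159e+6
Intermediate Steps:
r = -747 (r = -810 + 63 = -747)
L(b, p) = -187/p - b/915 (L(b, p) = -187/p + b*(-1/915) = -187/p - b/915)
(1554**2 + L(r, 1545)) + G(965) = (1554**2 + (-187/1545 - 1/915*(-747))) + 965 = (2414916 + (-187*1/1545 + 249/305)) + 965 = (2414916 + (-187/1545 + 249/305)) + 965 = (2414916 + 65534/94245) + 965 = 227593823954/94245 + 965 = 227684770379/94245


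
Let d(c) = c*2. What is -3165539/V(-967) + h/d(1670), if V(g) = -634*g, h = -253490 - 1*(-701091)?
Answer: 131920712809/1023840260 ≈ 128.85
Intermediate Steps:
d(c) = 2*c
h = 447601 (h = -253490 + 701091 = 447601)
-3165539/V(-967) + h/d(1670) = -3165539/((-634*(-967))) + 447601/((2*1670)) = -3165539/613078 + 447601/3340 = 131920712809/1023840260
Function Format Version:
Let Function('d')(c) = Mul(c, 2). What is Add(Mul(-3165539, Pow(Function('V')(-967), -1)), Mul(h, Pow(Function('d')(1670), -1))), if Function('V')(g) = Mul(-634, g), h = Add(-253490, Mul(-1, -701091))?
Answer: Rational(131920712809, 1023840260) ≈ 128.85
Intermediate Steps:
Function('d')(c) = Mul(2, c)
h = 447601 (h = Add(-253490, 701091) = 447601)
Add(Mul(-3165539, Pow(Function('V')(-967), -1)), Mul(h, Pow(Function('d')(1670), -1))) = Add(Mul(-3165539, Pow(Mul(-634, -967), -1)), Mul(447601, Pow(Mul(2, 1670), -1))) = Add(Mul(-3165539, Pow(613078, -1)), Mul(447601, Pow(3340, -1))) = Add(Mul(-3165539, Rational(1, 613078)), Mul(447601, Rational(1, 3340))) = Add(Rational(-3165539, 613078), Rational(447601, 3340)) = Rational(131920712809, 1023840260)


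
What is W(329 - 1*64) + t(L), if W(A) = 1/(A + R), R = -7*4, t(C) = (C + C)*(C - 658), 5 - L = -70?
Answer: -20725649/237 ≈ -87450.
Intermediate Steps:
L = 75 (L = 5 - 1*(-70) = 5 + 70 = 75)
t(C) = 2*C*(-658 + C) (t(C) = (2*C)*(-658 + C) = 2*C*(-658 + C))
R = -28
W(A) = 1/(-28 + A) (W(A) = 1/(A - 28) = 1/(-28 + A))
W(329 - 1*64) + t(L) = 1/(-28 + (329 - 1*64)) + 2*75*(-658 + 75) = 1/(-28 + (329 - 64)) + 2*75*(-583) = 1/(-28 + 265) - 87450 = 1/237 - 87450 = -20725649/237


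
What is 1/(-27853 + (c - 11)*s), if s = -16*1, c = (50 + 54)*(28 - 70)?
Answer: 1/42211 ≈ 2.3691e-5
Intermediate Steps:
c = -4368 (c = 104*(-42) = -4368)
s = -16
1/(-27853 + (c - 11)*s) = 1/(-27853 + (-4368 - 11)*(-16)) = 1/(-27853 - 4379*(-16)) = 1/(-27853 + 70064) = 1/42211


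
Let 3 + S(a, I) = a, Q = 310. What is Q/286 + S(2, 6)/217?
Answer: 33492/31031 ≈ 1.0793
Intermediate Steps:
S(a, I) = -3 + a
Q/286 + S(2, 6)/217 = 310/286 + (-3 + 2)/217 = 310*(1/286) - 1*1/217 = 155/143 - 1/217 = 33492/31031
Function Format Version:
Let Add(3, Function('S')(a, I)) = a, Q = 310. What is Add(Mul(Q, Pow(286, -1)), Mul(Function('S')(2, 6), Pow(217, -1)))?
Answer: Rational(33492, 31031) ≈ 1.0793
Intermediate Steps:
Function('S')(a, I) = Add(-3, a)
Add(Mul(Q, Pow(286, -1)), Mul(Function('S')(2, 6), Pow(217, -1))) = Add(Mul(310, Pow(286, -1)), Mul(Add(-3, 2), Pow(217, -1))) = Add(Mul(310, Rational(1, 286)), Mul(-1, Rational(1, 217))) = Add(Rational(155, 143), Rational(-1, 217)) = Rational(33492, 31031)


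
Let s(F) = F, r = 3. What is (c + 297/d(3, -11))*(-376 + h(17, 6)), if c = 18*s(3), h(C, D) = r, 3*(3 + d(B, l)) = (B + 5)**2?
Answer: -130923/5 ≈ -26185.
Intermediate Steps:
d(B, l) = -3 + (5 + B)**2/3 (d(B, l) = -3 + (B + 5)**2/3 = -3 + (5 + B)**2/3)
h(C, D) = 3
c = 54 (c = 18*3 = 54)
(c + 297/d(3, -11))*(-376 + h(17, 6)) = (54 + 297/(-3 + (5 + 3)**2/3))*(-376 + 3) = (54 + 297/(-3 + (1/3)*8**2))*(-373) = (54 + 297/(-3 + (1/3)*64))*(-373) = (54 + 297/(-3 + 64/3))*(-373) = (54 + 297/(55/3))*(-373) = (54 + 297*(3/55))*(-373) = (54 + 81/5)*(-373) = (351/5)*(-373) = -130923/5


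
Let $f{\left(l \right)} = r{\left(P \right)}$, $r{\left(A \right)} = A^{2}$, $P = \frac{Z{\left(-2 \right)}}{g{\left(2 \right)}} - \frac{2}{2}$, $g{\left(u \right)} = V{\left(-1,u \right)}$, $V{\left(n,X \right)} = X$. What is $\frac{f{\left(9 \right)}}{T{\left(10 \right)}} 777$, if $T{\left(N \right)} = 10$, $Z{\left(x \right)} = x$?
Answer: $\frac{1554}{5} \approx 310.8$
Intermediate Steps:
$g{\left(u \right)} = u$
$P = -2$ ($P = - \frac{2}{2} - \frac{2}{2} = \left(-2\right) \frac{1}{2} - 1 = -1 - 1 = -2$)
$f{\left(l \right)} = 4$ ($f{\left(l \right)} = \left(-2\right)^{2} = 4$)
$\frac{f{\left(9 \right)}}{T{\left(10 \right)}} 777 = \frac{4}{10} \cdot 777 = 4 \cdot \frac{1}{10} \cdot 777 = \frac{2}{5} \cdot 777 = \frac{1554}{5}$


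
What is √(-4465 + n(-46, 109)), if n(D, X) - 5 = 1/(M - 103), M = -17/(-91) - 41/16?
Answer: 6*I*√2916331363807/153427 ≈ 66.783*I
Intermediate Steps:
M = -3459/1456 (M = -17*(-1/91) - 41*1/16 = 17/91 - 41/16 = -3459/1456 ≈ -2.3757)
n(D, X) = 765679/153427 (n(D, X) = 5 + 1/(-3459/1456 - 103) = 5 + 1/(-153427/1456) = 5 - 1456/153427 = 765679/153427)
√(-4465 + n(-46, 109)) = √(-4465 + 765679/153427) = √(-684285876/153427) = 6*I*√2916331363807/153427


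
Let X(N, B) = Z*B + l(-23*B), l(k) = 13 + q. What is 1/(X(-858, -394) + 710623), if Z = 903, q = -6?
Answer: 1/354848 ≈ 2.8181e-6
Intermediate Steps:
l(k) = 7 (l(k) = 13 - 6 = 7)
X(N, B) = 7 + 903*B (X(N, B) = 903*B + 7 = 7 + 903*B)
1/(X(-858, -394) + 710623) = 1/((7 + 903*(-394)) + 710623) = 1/((7 - 355782) + 710623) = 1/(-355775 + 710623) = 1/354848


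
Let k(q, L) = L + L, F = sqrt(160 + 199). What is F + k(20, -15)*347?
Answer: -10410 + sqrt(359) ≈ -10391.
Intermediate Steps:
F = sqrt(359) ≈ 18.947
k(q, L) = 2*L
F + k(20, -15)*347 = sqrt(359) + (2*(-15))*347 = sqrt(359) - 30*347 = sqrt(359) - 10410 = -10410 + sqrt(359)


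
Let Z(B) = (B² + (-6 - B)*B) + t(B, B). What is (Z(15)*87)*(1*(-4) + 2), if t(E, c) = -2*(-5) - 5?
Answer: 14790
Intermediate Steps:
t(E, c) = 5 (t(E, c) = 10 - 5 = 5)
Z(B) = 5 + B² + B*(-6 - B) (Z(B) = (B² + (-6 - B)*B) + 5 = (B² + B*(-6 - B)) + 5 = 5 + B² + B*(-6 - B))
(Z(15)*87)*(1*(-4) + 2) = ((5 - 6*15)*87)*(1*(-4) + 2) = ((5 - 90)*87)*(-4 + 2) = -85*87*(-2) = -7395*(-2) = 14790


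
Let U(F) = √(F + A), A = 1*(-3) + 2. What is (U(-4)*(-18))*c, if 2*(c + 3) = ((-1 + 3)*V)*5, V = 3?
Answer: -216*I*√5 ≈ -482.99*I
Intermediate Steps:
A = -1 (A = -3 + 2 = -1)
U(F) = √(-1 + F) (U(F) = √(F - 1) = √(-1 + F))
c = 12 (c = -3 + (((-1 + 3)*3)*5)/2 = -3 + ((2*3)*5)/2 = -3 + (6*5)/2 = -3 + (½)*30 = -3 + 15 = 12)
(U(-4)*(-18))*c = (√(-1 - 4)*(-18))*12 = (√(-5)*(-18))*12 = ((I*√5)*(-18))*12 = -18*I*√5*12 = -216*I*√5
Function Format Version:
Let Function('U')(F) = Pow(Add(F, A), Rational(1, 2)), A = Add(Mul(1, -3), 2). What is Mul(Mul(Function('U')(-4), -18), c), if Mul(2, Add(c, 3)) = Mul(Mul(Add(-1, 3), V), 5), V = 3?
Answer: Mul(-216, I, Pow(5, Rational(1, 2))) ≈ Mul(-482.99, I)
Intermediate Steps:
A = -1 (A = Add(-3, 2) = -1)
Function('U')(F) = Pow(Add(-1, F), Rational(1, 2)) (Function('U')(F) = Pow(Add(F, -1), Rational(1, 2)) = Pow(Add(-1, F), Rational(1, 2)))
c = 12 (c = Add(-3, Mul(Rational(1, 2), Mul(Mul(Add(-1, 3), 3), 5))) = Add(-3, Mul(Rational(1, 2), Mul(Mul(2, 3), 5))) = Add(-3, Mul(Rational(1, 2), Mul(6, 5))) = Add(-3, Mul(Rational(1, 2), 30)) = Add(-3, 15) = 12)
Mul(Mul(Function('U')(-4), -18), c) = Mul(Mul(Pow(Add(-1, -4), Rational(1, 2)), -18), 12) = Mul(Mul(Pow(-5, Rational(1, 2)), -18), 12) = Mul(Mul(Mul(I, Pow(5, Rational(1, 2))), -18), 12) = Mul(Mul(-18, I, Pow(5, Rational(1, 2))), 12) = Mul(-216, I, Pow(5, Rational(1, 2)))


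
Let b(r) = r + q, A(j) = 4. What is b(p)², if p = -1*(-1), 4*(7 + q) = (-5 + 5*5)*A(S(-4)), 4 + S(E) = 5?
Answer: 196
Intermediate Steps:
S(E) = 1 (S(E) = -4 + 5 = 1)
q = 13 (q = -7 + ((-5 + 5*5)*4)/4 = -7 + ((-5 + 25)*4)/4 = -7 + (20*4)/4 = -7 + (¼)*80 = -7 + 20 = 13)
p = 1
b(r) = 13 + r (b(r) = r + 13 = 13 + r)
b(p)² = (13 + 1)² = 14² = 196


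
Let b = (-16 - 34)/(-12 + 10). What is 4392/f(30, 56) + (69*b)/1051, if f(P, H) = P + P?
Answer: 393291/5255 ≈ 74.841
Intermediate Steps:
b = 25 (b = -50/(-2) = -50*(-½) = 25)
f(P, H) = 2*P
4392/f(30, 56) + (69*b)/1051 = 4392/((2*30)) + (69*25)/1051 = 4392/60 + 1725*(1/1051) = 4392*(1/60) + 1725/1051 = 366/5 + 1725/1051 = 393291/5255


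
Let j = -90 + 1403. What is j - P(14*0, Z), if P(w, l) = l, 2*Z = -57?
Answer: 2683/2 ≈ 1341.5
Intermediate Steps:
Z = -57/2 (Z = (1/2)*(-57) = -57/2 ≈ -28.500)
j = 1313
j - P(14*0, Z) = 1313 - 1*(-57/2) = 1313 + 57/2 = 2683/2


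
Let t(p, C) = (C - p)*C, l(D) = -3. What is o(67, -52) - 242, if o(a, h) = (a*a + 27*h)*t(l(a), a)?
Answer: 14468408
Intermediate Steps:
t(p, C) = C*(C - p)
o(a, h) = a*(3 + a)*(a² + 27*h) (o(a, h) = (a*a + 27*h)*(a*(a - 1*(-3))) = (a² + 27*h)*(a*(a + 3)) = (a² + 27*h)*(a*(3 + a)) = a*(3 + a)*(a² + 27*h))
o(67, -52) - 242 = 67*(3 + 67)*(67² + 27*(-52)) - 242 = 67*70*(4489 - 1404) - 242 = 67*70*3085 - 242 = 14468650 - 242 = 14468408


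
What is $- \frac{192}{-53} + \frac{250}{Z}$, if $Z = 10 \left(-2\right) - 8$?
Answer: $- \frac{3937}{742} \approx -5.3059$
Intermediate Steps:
$Z = -28$ ($Z = -20 - 8 = -28$)
$- \frac{192}{-53} + \frac{250}{Z} = - \frac{192}{-53} + \frac{250}{-28} = \left(-192\right) \left(- \frac{1}{53}\right) + 250 \left(- \frac{1}{28}\right) = \frac{192}{53} - \frac{125}{14} = - \frac{3937}{742}$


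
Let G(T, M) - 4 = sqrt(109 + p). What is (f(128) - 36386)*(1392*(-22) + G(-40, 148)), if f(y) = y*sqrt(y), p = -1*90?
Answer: 2*(18193 - 512*sqrt(2))*(30620 - sqrt(19)) ≈ 1.0696e+9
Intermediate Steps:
p = -90
G(T, M) = 4 + sqrt(19) (G(T, M) = 4 + sqrt(109 - 90) = 4 + sqrt(19))
f(y) = y**(3/2)
(f(128) - 36386)*(1392*(-22) + G(-40, 148)) = (128**(3/2) - 36386)*(1392*(-22) + (4 + sqrt(19))) = (1024*sqrt(2) - 36386)*(-30624 + (4 + sqrt(19))) = (-36386 + 1024*sqrt(2))*(-30620 + sqrt(19))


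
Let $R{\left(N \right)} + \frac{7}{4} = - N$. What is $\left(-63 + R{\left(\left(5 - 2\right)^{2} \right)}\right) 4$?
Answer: $-295$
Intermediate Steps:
$R{\left(N \right)} = - \frac{7}{4} - N$
$\left(-63 + R{\left(\left(5 - 2\right)^{2} \right)}\right) 4 = \left(-63 - \left(\frac{7}{4} + \left(5 - 2\right)^{2}\right)\right) 4 = \left(-63 - \frac{43}{4}\right) 4 = \left(- \frac{295}{4}\right) 4 = -295$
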